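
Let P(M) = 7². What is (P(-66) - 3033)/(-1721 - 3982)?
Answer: 2984/5703 ≈ 0.52323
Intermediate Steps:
P(M) = 49
(P(-66) - 3033)/(-1721 - 3982) = (49 - 3033)/(-1721 - 3982) = -2984/(-5703) = -2984*(-1/5703) = 2984/5703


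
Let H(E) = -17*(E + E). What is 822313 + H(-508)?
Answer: 839585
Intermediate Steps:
H(E) = -34*E
822313 + H(-508) = 822313 - 34*(-508) = 822313 + 17272 = 839585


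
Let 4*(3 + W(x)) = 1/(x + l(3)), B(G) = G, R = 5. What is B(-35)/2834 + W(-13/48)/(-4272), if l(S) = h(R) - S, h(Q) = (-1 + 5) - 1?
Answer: -23067/2017808 ≈ -0.011432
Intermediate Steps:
h(Q) = 3 (h(Q) = 4 - 1 = 3)
l(S) = 3 - S
W(x) = -3 + 1/(4*x) (W(x) = -3 + 1/(4*(x + (3 - 1*3))) = -3 + 1/(4*(x + (3 - 3))) = -3 + 1/(4*(x + 0)) = -3 + 1/(4*x))
B(-35)/2834 + W(-13/48)/(-4272) = -35/2834 + (-3 + 1/(4*((-13/48))))/(-4272) = -35*1/2834 + (-3 + 1/(4*((-13*1/48))))*(-1/4272) = -35/2834 + (-3 + 1/(4*(-13/48)))*(-1/4272) = -35/2834 + (-3 + (¼)*(-48/13))*(-1/4272) = -35/2834 + (-3 - 12/13)*(-1/4272) = -35/2834 - 51/13*(-1/4272) = -35/2834 + 17/18512 = -23067/2017808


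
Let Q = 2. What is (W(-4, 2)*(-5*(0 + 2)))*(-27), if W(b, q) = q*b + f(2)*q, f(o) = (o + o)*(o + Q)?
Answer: 6480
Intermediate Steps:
f(o) = 2*o*(2 + o) (f(o) = (o + o)*(o + 2) = (2*o)*(2 + o) = 2*o*(2 + o))
W(b, q) = 16*q + b*q (W(b, q) = q*b + (2*2*(2 + 2))*q = b*q + (2*2*4)*q = b*q + 16*q = 16*q + b*q)
(W(-4, 2)*(-5*(0 + 2)))*(-27) = ((2*(16 - 4))*(-5*(0 + 2)))*(-27) = ((2*12)*(-5*2))*(-27) = (24*(-10))*(-27) = -240*(-27) = 6480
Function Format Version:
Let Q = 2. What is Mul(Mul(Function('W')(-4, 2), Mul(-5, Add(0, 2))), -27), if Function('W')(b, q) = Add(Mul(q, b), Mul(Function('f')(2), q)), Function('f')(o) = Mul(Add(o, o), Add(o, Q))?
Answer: 6480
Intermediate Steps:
Function('f')(o) = Mul(2, o, Add(2, o)) (Function('f')(o) = Mul(Add(o, o), Add(o, 2)) = Mul(Mul(2, o), Add(2, o)) = Mul(2, o, Add(2, o)))
Function('W')(b, q) = Add(Mul(16, q), Mul(b, q)) (Function('W')(b, q) = Add(Mul(q, b), Mul(Mul(2, 2, Add(2, 2)), q)) = Add(Mul(b, q), Mul(Mul(2, 2, 4), q)) = Add(Mul(b, q), Mul(16, q)) = Add(Mul(16, q), Mul(b, q)))
Mul(Mul(Function('W')(-4, 2), Mul(-5, Add(0, 2))), -27) = Mul(Mul(Mul(2, Add(16, -4)), Mul(-5, Add(0, 2))), -27) = Mul(Mul(Mul(2, 12), Mul(-5, 2)), -27) = Mul(Mul(24, -10), -27) = Mul(-240, -27) = 6480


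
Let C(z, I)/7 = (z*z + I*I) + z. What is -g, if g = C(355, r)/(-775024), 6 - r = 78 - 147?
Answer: 924035/775024 ≈ 1.1923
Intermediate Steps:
r = 75 (r = 6 - (78 - 147) = 6 - 1*(-69) = 6 + 69 = 75)
C(z, I) = 7*z + 7*I² + 7*z² (C(z, I) = 7*((z*z + I*I) + z) = 7*((z² + I²) + z) = 7*((I² + z²) + z) = 7*(z + I² + z²) = 7*z + 7*I² + 7*z²)
g = -924035/775024 (g = (7*355 + 7*75² + 7*355²)/(-775024) = (2485 + 7*5625 + 7*126025)*(-1/775024) = (2485 + 39375 + 882175)*(-1/775024) = 924035*(-1/775024) = -924035/775024 ≈ -1.1923)
-g = -1*(-924035/775024) = 924035/775024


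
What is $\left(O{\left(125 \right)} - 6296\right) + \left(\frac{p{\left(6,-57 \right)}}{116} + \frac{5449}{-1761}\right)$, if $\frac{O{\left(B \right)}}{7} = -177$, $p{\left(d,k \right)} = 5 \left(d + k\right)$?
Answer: $- \frac{1540300799}{204276} \approx -7540.3$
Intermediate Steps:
$p{\left(d,k \right)} = 5 d + 5 k$
$O{\left(B \right)} = -1239$ ($O{\left(B \right)} = 7 \left(-177\right) = -1239$)
$\left(O{\left(125 \right)} - 6296\right) + \left(\frac{p{\left(6,-57 \right)}}{116} + \frac{5449}{-1761}\right) = \left(-1239 - 6296\right) + \left(\frac{5 \cdot 6 + 5 \left(-57\right)}{116} + \frac{5449}{-1761}\right) = -7535 + \left(\left(30 - 285\right) \frac{1}{116} + 5449 \left(- \frac{1}{1761}\right)\right) = -7535 - \frac{1081139}{204276} = - \frac{1540300799}{204276}$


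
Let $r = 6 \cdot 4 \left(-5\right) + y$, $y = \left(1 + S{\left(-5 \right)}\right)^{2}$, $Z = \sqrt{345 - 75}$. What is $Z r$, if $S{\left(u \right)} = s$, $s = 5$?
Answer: $- 252 \sqrt{30} \approx -1380.3$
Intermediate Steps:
$S{\left(u \right)} = 5$
$Z = 3 \sqrt{30}$ ($Z = \sqrt{345 - 75} = \sqrt{270} = 3 \sqrt{30} \approx 16.432$)
$y = 36$ ($y = \left(1 + 5\right)^{2} = 6^{2} = 36$)
$r = -84$ ($r = 6 \cdot 4 \left(-5\right) + 36 = 24 \left(-5\right) + 36 = -120 + 36 = -84$)
$Z r = 3 \sqrt{30} \left(-84\right) = - 252 \sqrt{30}$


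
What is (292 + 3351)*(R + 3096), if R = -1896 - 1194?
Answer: 21858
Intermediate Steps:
R = -3090
(292 + 3351)*(R + 3096) = (292 + 3351)*(-3090 + 3096) = 3643*6 = 21858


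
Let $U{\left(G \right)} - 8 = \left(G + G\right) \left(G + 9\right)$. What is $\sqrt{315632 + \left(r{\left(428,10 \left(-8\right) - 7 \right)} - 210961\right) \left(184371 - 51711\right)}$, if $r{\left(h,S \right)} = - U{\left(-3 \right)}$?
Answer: $2 i \sqrt{6995514037} \approx 1.6728 \cdot 10^{5} i$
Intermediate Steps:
$U{\left(G \right)} = 8 + 2 G \left(9 + G\right)$ ($U{\left(G \right)} = 8 + \left(G + G\right) \left(G + 9\right) = 8 + 2 G \left(9 + G\right)$)
$r{\left(h,S \right)} = 28$ ($r{\left(h,S \right)} = - (8 + 2 \left(-3\right)^{2} + 18 \left(-3\right)) = - (8 + 2 \cdot 9 - 54) = - (8 + 18 - 54) = \left(-1\right) \left(-28\right) = 28$)
$\sqrt{315632 + \left(r{\left(428,10 \left(-8\right) - 7 \right)} - 210961\right) \left(184371 - 51711\right)} = \sqrt{315632 + \left(28 - 210961\right) \left(184371 - 51711\right)} = \sqrt{315632 - 27982371780} = \sqrt{-27982056148} = 2 i \sqrt{6995514037}$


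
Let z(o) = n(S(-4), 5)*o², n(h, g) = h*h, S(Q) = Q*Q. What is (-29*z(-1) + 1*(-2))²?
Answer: 55145476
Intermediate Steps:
S(Q) = Q²
n(h, g) = h²
z(o) = 256*o² (z(o) = ((-4)²)²*o² = 16²*o² = 256*o²)
(-29*z(-1) + 1*(-2))² = (-7424*(-1)² + 1*(-2))² = (-7424 - 2)² = (-7426)² = 55145476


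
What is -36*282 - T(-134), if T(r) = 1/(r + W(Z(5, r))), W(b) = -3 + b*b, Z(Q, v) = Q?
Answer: -1137023/112 ≈ -10152.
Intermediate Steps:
W(b) = -3 + b²
T(r) = 1/(22 + r) (T(r) = 1/(r + (-3 + 5²)) = 1/(r + (-3 + 25)) = 1/(r + 22) = 1/(22 + r))
-36*282 - T(-134) = -36*282 - 1/(22 - 134) = -1*10152 - 1/(-112) = -10152 - 1*(-1/112) = -10152 + 1/112 = -1137023/112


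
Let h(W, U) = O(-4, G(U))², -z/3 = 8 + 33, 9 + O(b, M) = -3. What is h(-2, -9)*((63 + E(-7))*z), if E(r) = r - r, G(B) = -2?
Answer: -1115856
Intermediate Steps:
O(b, M) = -12 (O(b, M) = -9 - 3 = -12)
E(r) = 0
z = -123 (z = -3*(8 + 33) = -3*41 = -123)
h(W, U) = 144 (h(W, U) = (-12)² = 144)
h(-2, -9)*((63 + E(-7))*z) = 144*((63 + 0)*(-123)) = 144*(63*(-123)) = 144*(-7749) = -1115856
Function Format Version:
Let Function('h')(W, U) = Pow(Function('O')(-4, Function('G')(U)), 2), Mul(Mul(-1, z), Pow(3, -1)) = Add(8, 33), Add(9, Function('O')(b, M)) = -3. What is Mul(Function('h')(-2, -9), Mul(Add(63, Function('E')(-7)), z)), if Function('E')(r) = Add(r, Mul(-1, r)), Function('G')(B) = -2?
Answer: -1115856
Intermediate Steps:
Function('O')(b, M) = -12 (Function('O')(b, M) = Add(-9, -3) = -12)
Function('E')(r) = 0
z = -123 (z = Mul(-3, Add(8, 33)) = Mul(-3, 41) = -123)
Function('h')(W, U) = 144 (Function('h')(W, U) = Pow(-12, 2) = 144)
Mul(Function('h')(-2, -9), Mul(Add(63, Function('E')(-7)), z)) = Mul(144, Mul(Add(63, 0), -123)) = Mul(144, Mul(63, -123)) = Mul(144, -7749) = -1115856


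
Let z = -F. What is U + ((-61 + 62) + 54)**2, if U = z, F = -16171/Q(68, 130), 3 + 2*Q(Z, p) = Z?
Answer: 228967/65 ≈ 3522.6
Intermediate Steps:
Q(Z, p) = -3/2 + Z/2
F = -32342/65 (F = -16171/(-3/2 + (1/2)*68) = -16171/(-3/2 + 34) = -16171/65/2 = -16171*2/65 = -32342/65 ≈ -497.57)
z = 32342/65 (z = -1*(-32342/65) = 32342/65 ≈ 497.57)
U = 32342/65 ≈ 497.57
U + ((-61 + 62) + 54)**2 = 32342/65 + ((-61 + 62) + 54)**2 = 32342/65 + (1 + 54)**2 = 32342/65 + 55**2 = 32342/65 + 3025 = 228967/65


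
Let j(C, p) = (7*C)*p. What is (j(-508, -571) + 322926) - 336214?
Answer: 2017188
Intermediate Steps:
j(C, p) = 7*C*p
(j(-508, -571) + 322926) - 336214 = (7*(-508)*(-571) + 322926) - 336214 = (2030476 + 322926) - 336214 = 2353402 - 336214 = 2017188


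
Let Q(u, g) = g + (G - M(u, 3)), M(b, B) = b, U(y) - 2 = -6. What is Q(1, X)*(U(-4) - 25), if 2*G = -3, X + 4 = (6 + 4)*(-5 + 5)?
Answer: 377/2 ≈ 188.50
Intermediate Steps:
X = -4 (X = -4 + (6 + 4)*(-5 + 5) = -4 + 10*0 = -4 + 0 = -4)
U(y) = -4 (U(y) = 2 - 6 = -4)
G = -3/2 (G = (1/2)*(-3) = -3/2 ≈ -1.5000)
Q(u, g) = -3/2 + g - u (Q(u, g) = g + (-3/2 - u) = -3/2 + g - u)
Q(1, X)*(U(-4) - 25) = (-3/2 - 4 - 1*1)*(-4 - 25) = (-3/2 - 4 - 1)*(-29) = -13/2*(-29) = 377/2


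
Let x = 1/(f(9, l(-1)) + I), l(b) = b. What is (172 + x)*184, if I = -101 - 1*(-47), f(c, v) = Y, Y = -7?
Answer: 1930344/61 ≈ 31645.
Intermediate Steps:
f(c, v) = -7
I = -54 (I = -101 + 47 = -54)
x = -1/61 (x = 1/(-7 - 54) = 1/(-61) = -1/61 ≈ -0.016393)
(172 + x)*184 = (172 - 1/61)*184 = (10491/61)*184 = 1930344/61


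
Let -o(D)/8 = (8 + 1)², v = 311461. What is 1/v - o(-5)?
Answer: 201826729/311461 ≈ 648.00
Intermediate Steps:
o(D) = -648 (o(D) = -8*(8 + 1)² = -8*9² = -8*81 = -648)
1/v - o(-5) = 1/311461 - 1*(-648) = 1/311461 + 648 = 201826729/311461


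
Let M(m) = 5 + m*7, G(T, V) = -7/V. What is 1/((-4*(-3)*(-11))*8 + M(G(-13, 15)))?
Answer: -15/15814 ≈ -0.00094853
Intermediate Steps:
M(m) = 5 + 7*m
1/((-4*(-3)*(-11))*8 + M(G(-13, 15))) = 1/((-4*(-3)*(-11))*8 + (5 + 7*(-7/15))) = 1/((12*(-11))*8 + (5 + 7*(-7*1/15))) = 1/(-132*8 + (5 + 7*(-7/15))) = 1/(-1056 + (5 - 49/15)) = 1/(-1056 + 26/15) = 1/(-15814/15) = -15/15814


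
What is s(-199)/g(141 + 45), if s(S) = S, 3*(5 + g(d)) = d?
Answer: -199/57 ≈ -3.4912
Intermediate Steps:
g(d) = -5 + d/3
s(-199)/g(141 + 45) = -199/(-5 + (141 + 45)/3) = -199/(-5 + (⅓)*186) = -199/(-5 + 62) = -199/57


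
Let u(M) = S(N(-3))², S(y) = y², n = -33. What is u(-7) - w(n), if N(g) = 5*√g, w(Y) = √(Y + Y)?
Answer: 5625 - I*√66 ≈ 5625.0 - 8.124*I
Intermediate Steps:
w(Y) = √2*√Y (w(Y) = √(2*Y) = √2*√Y)
u(M) = 5625 (u(M) = ((5*√(-3))²)² = ((5*(I*√3))²)² = ((5*I*√3)²)² = (-75)² = 5625)
u(-7) - w(n) = 5625 - √2*√(-33) = 5625 - √2*I*√33 = 5625 - I*√66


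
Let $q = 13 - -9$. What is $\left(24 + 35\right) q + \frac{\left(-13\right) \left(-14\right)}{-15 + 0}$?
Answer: $\frac{19288}{15} \approx 1285.9$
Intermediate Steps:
$q = 22$ ($q = 13 + 9 = 22$)
$\left(24 + 35\right) q + \frac{\left(-13\right) \left(-14\right)}{-15 + 0} = \left(24 + 35\right) 22 + \frac{\left(-13\right) \left(-14\right)}{-15 + 0} = 59 \cdot 22 + \frac{182}{-15} = 1298 + 182 \left(- \frac{1}{15}\right) = 1298 - \frac{182}{15} = \frac{19288}{15}$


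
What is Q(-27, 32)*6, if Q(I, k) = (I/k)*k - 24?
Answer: -306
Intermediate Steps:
Q(I, k) = -24 + I (Q(I, k) = I - 24 = -24 + I)
Q(-27, 32)*6 = (-24 - 27)*6 = -51*6 = -306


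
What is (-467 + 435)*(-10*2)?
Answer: 640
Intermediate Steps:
(-467 + 435)*(-10*2) = -32*(-20) = 640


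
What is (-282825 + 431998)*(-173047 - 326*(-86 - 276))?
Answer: -8209736055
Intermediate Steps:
(-282825 + 431998)*(-173047 - 326*(-86 - 276)) = 149173*(-173047 - 326*(-362)) = 149173*(-173047 + 118012) = 149173*(-55035) = -8209736055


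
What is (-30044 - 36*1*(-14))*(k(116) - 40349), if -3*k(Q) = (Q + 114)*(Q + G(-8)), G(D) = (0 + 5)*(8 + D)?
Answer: 4363855580/3 ≈ 1.4546e+9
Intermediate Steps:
G(D) = 40 + 5*D (G(D) = 5*(8 + D) = 40 + 5*D)
k(Q) = -Q*(114 + Q)/3 (k(Q) = -(Q + 114)*(Q + (40 + 5*(-8)))/3 = -(114 + Q)*(Q + (40 - 40))/3 = -(114 + Q)*(Q + 0)/3 = -(114 + Q)*Q/3 = -Q*(114 + Q)/3)
(-30044 - 36*1*(-14))*(k(116) - 40349) = (-30044 - 36*1*(-14))*((⅓)*116*(-114 - 1*116) - 40349) = (-30044 - 36*(-14))*((⅓)*116*(-114 - 116) - 40349) = (-30044 + 504)*((⅓)*116*(-230) - 40349) = -29540*(-26680/3 - 40349) = -29540*(-147727/3) = 4363855580/3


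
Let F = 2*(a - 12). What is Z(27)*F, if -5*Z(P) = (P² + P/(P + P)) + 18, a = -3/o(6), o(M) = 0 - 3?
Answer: 3289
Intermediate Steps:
o(M) = -3
a = 1 (a = -3/(-3) = -3*(-⅓) = 1)
Z(P) = -37/10 - P²/5 (Z(P) = -((P² + P/(P + P)) + 18)/5 = -((P² + P/((2*P))) + 18)/5 = -((P² + (1/(2*P))*P) + 18)/5 = -((P² + ½) + 18)/5 = -((½ + P²) + 18)/5 = -(37/2 + P²)/5 = -37/10 - P²/5)
F = -22 (F = 2*(1 - 12) = 2*(-11) = -22)
Z(27)*F = (-37/10 - ⅕*27²)*(-22) = (-37/10 - ⅕*729)*(-22) = (-37/10 - 729/5)*(-22) = -299/2*(-22) = 3289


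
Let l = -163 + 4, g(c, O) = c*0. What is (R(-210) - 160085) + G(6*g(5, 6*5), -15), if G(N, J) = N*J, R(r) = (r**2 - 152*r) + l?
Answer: -84224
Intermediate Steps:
g(c, O) = 0
l = -159
R(r) = -159 + r**2 - 152*r (R(r) = (r**2 - 152*r) - 159 = -159 + r**2 - 152*r)
G(N, J) = J*N
(R(-210) - 160085) + G(6*g(5, 6*5), -15) = ((-159 + (-210)**2 - 152*(-210)) - 160085) - 90*0 = ((-159 + 44100 + 31920) - 160085) - 15*0 = (75861 - 160085) + 0 = -84224 + 0 = -84224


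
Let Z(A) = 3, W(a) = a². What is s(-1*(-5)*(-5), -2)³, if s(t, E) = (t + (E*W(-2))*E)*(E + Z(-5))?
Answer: -729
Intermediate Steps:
s(t, E) = (3 + E)*(t + 4*E²) (s(t, E) = (t + (E*(-2)²)*E)*(E + 3) = (t + (E*4)*E)*(3 + E) = (t + (4*E)*E)*(3 + E) = (t + 4*E²)*(3 + E) = (3 + E)*(t + 4*E²))
s(-1*(-5)*(-5), -2)³ = (3*(-1*(-5)*(-5)) + 4*(-2)³ + 12*(-2)² - 2*(-1*(-5))*(-5))³ = (3*(5*(-5)) + 4*(-8) + 12*4 - 10*(-5))³ = (3*(-25) - 32 + 48 - 2*(-25))³ = (-75 - 32 + 48 + 50)³ = (-9)³ = -729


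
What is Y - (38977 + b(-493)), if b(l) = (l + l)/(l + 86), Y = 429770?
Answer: 159051765/407 ≈ 3.9079e+5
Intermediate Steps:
b(l) = 2*l/(86 + l) (b(l) = (2*l)/(86 + l) = 2*l/(86 + l))
Y - (38977 + b(-493)) = 429770 - (38977 + 2*(-493)/(86 - 493)) = 429770 - (38977 + 2*(-493)/(-407)) = 429770 - (38977 + 2*(-493)*(-1/407)) = 429770 - (38977 + 986/407) = 429770 - 1*15864625/407 = 429770 - 15864625/407 = 159051765/407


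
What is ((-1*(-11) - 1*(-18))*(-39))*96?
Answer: -108576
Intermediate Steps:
((-1*(-11) - 1*(-18))*(-39))*96 = ((11 + 18)*(-39))*96 = (29*(-39))*96 = -1131*96 = -108576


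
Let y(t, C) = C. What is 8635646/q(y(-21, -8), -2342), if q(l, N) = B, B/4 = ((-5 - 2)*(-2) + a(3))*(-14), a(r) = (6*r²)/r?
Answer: -4317823/896 ≈ -4819.0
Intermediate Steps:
a(r) = 6*r
B = -1792 (B = 4*(((-5 - 2)*(-2) + 6*3)*(-14)) = 4*((-7*(-2) + 18)*(-14)) = 4*((14 + 18)*(-14)) = 4*(32*(-14)) = 4*(-448) = -1792)
q(l, N) = -1792
8635646/q(y(-21, -8), -2342) = 8635646/(-1792) = 8635646*(-1/1792) = -4317823/896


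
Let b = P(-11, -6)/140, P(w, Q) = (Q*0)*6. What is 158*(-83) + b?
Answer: -13114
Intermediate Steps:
P(w, Q) = 0 (P(w, Q) = 0*6 = 0)
b = 0 (b = 0/140 = 0*(1/140) = 0)
158*(-83) + b = 158*(-83) + 0 = -13114 + 0 = -13114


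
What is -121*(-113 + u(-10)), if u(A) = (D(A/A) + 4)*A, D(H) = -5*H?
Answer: 12463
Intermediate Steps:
u(A) = -A (u(A) = (-5*A/A + 4)*A = (-5*1 + 4)*A = (-5 + 4)*A = -A)
-121*(-113 + u(-10)) = -121*(-113 - 1*(-10)) = -121*(-113 + 10) = -121*(-103) = 12463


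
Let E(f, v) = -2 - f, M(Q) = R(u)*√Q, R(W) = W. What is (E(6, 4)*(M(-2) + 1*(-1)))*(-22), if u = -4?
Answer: -176 - 704*I*√2 ≈ -176.0 - 995.61*I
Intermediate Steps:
M(Q) = -4*√Q
(E(6, 4)*(M(-2) + 1*(-1)))*(-22) = ((-2 - 1*6)*(-4*I*√2 + 1*(-1)))*(-22) = ((-2 - 6)*(-4*I*√2 - 1))*(-22) = -8*(-4*I*√2 - 1)*(-22) = -8*(-1 - 4*I*√2)*(-22) = (8 + 32*I*√2)*(-22) = -176 - 704*I*√2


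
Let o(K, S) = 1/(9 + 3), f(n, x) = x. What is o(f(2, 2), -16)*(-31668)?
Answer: -2639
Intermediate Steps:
o(K, S) = 1/12
o(f(2, 2), -16)*(-31668) = (1/12)*(-31668) = -2639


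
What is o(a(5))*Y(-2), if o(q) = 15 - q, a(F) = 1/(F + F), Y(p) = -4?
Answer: -298/5 ≈ -59.600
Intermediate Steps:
a(F) = 1/(2*F)
o(a(5))*Y(-2) = (15 - 1/(2*5))*(-4) = (15 - 1*⅒)*(-4) = (15 - ⅒)*(-4) = (149/10)*(-4) = -298/5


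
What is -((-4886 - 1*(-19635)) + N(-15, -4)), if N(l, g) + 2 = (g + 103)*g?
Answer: -14351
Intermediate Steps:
N(l, g) = -2 + g*(103 + g) (N(l, g) = -2 + (g + 103)*g = -2 + (103 + g)*g = -2 + g*(103 + g))
-((-4886 - 1*(-19635)) + N(-15, -4)) = -((-4886 - 1*(-19635)) + (-2 + (-4)**2 + 103*(-4))) = -((-4886 + 19635) + (-2 + 16 - 412)) = -(14749 - 398) = -1*14351 = -14351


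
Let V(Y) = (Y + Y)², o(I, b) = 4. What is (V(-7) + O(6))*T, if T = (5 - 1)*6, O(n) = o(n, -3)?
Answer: 4800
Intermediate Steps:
O(n) = 4
T = 24 (T = 4*6 = 24)
V(Y) = 4*Y² (V(Y) = (2*Y)² = 4*Y²)
(V(-7) + O(6))*T = (4*(-7)² + 4)*24 = (4*49 + 4)*24 = (196 + 4)*24 = 200*24 = 4800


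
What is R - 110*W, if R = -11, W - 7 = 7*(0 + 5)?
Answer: -4631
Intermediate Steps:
W = 42 (W = 7 + 7*(0 + 5) = 7 + 7*5 = 7 + 35 = 42)
R - 110*W = -11 - 110*42 = -11 - 4620 = -4631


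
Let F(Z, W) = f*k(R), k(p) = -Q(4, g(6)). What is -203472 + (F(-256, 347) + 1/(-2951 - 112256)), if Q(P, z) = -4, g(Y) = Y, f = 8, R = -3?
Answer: -23437712081/115207 ≈ -2.0344e+5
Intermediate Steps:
k(p) = 4 (k(p) = -1*(-4) = 4)
F(Z, W) = 32 (F(Z, W) = 8*4 = 32)
-203472 + (F(-256, 347) + 1/(-2951 - 112256)) = -203472 + (32 + 1/(-2951 - 112256)) = -203472 + (32 + 1/(-115207)) = -203472 + (32 - 1/115207) = -203472 + 3686623/115207 = -23437712081/115207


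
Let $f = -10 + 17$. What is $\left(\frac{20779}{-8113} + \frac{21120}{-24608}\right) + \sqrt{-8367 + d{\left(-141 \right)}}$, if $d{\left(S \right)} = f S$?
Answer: $- \frac{21333631}{6238897} + i \sqrt{9354} \approx -3.4195 + 96.716 i$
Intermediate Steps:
$f = 7$
$d{\left(S \right)} = 7 S$
$\left(\frac{20779}{-8113} + \frac{21120}{-24608}\right) + \sqrt{-8367 + d{\left(-141 \right)}} = \left(\frac{20779}{-8113} + \frac{21120}{-24608}\right) + \sqrt{-8367 + 7 \left(-141\right)} = \left(20779 \left(- \frac{1}{8113}\right) + 21120 \left(- \frac{1}{24608}\right)\right) + \sqrt{-8367 - 987} = \left(- \frac{20779}{8113} - \frac{660}{769}\right) + \sqrt{-9354} = - \frac{21333631}{6238897} + i \sqrt{9354}$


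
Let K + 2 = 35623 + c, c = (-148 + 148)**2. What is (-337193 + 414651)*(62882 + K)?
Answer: 7629845374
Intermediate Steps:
c = 0 (c = 0**2 = 0)
K = 35621 (K = -2 + (35623 + 0) = -2 + 35623 = 35621)
(-337193 + 414651)*(62882 + K) = (-337193 + 414651)*(62882 + 35621) = 77458*98503 = 7629845374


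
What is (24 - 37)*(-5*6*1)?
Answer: 390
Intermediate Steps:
(24 - 37)*(-5*6*1) = -(-390) = -13*(-30) = 390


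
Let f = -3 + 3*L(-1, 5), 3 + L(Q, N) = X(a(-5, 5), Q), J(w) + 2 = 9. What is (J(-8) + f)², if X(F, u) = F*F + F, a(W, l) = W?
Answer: 3025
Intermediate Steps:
J(w) = 7 (J(w) = -2 + 9 = 7)
X(F, u) = F + F² (X(F, u) = F² + F = F + F²)
L(Q, N) = 17 (L(Q, N) = -3 - 5*(1 - 5) = -3 - 5*(-4) = -3 + 20 = 17)
f = 48 (f = -3 + 3*17 = -3 + 51 = 48)
(J(-8) + f)² = (7 + 48)² = 55² = 3025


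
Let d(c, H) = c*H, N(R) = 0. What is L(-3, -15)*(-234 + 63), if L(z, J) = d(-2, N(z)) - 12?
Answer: 2052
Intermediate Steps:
d(c, H) = H*c
L(z, J) = -12 (L(z, J) = 0*(-2) - 12 = 0 - 12 = -12)
L(-3, -15)*(-234 + 63) = -12*(-234 + 63) = -12*(-171) = 2052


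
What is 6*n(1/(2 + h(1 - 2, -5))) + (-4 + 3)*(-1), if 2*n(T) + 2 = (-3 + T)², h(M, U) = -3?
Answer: 43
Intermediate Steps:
n(T) = -1 + (-3 + T)²/2
6*n(1/(2 + h(1 - 2, -5))) + (-4 + 3)*(-1) = 6*(-1 + (-3 + 1/(2 - 3))²/2) + (-4 + 3)*(-1) = 6*(-1 + (-3 + 1/(-1))²/2) - 1*(-1) = 6*(-1 + (-3 - 1)²/2) + 1 = 6*(-1 + (½)*(-4)²) + 1 = 6*(-1 + (½)*16) + 1 = 6*(-1 + 8) + 1 = 6*7 + 1 = 42 + 1 = 43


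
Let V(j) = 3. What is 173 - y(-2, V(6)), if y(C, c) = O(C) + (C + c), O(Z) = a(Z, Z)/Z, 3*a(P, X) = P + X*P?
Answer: 517/3 ≈ 172.33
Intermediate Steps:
a(P, X) = P/3 + P*X/3 (a(P, X) = (P + X*P)/3 = (P + P*X)/3 = P/3 + P*X/3)
O(Z) = ⅓ + Z/3 (O(Z) = (Z*(1 + Z)/3)/Z = ⅓ + Z/3)
y(C, c) = ⅓ + c + 4*C/3 (y(C, c) = (⅓ + C/3) + (C + c) = ⅓ + c + 4*C/3)
173 - y(-2, V(6)) = 173 - (⅓ + 3 + (4/3)*(-2)) = 173 - (⅓ + 3 - 8/3) = 173 - 1*⅔ = 173 - ⅔ = 517/3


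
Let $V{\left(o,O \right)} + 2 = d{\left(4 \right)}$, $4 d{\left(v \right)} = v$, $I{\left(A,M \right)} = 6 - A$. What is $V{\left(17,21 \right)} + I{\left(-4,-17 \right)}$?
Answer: $9$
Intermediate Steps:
$d{\left(v \right)} = \frac{v}{4}$
$V{\left(o,O \right)} = -1$ ($V{\left(o,O \right)} = -2 + \frac{1}{4} \cdot 4 = -2 + 1 = -1$)
$V{\left(17,21 \right)} + I{\left(-4,-17 \right)} = -1 + \left(6 - -4\right) = -1 + \left(6 + 4\right) = -1 + 10 = 9$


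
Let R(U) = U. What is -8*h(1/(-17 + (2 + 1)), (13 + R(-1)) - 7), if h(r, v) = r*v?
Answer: 20/7 ≈ 2.8571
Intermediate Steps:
-8*h(1/(-17 + (2 + 1)), (13 + R(-1)) - 7) = -8*((13 - 1) - 7)/(-17 + (2 + 1)) = -8*(12 - 7)/(-17 + 3) = -8*5/(-14) = -(-4)*5/7 = -8*(-5/14) = 20/7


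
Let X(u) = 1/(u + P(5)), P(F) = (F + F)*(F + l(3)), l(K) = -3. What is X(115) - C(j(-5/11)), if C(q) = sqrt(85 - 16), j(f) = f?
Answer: 1/135 - sqrt(69) ≈ -8.2992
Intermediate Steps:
P(F) = 2*F*(-3 + F) (P(F) = (F + F)*(F - 3) = (2*F)*(-3 + F) = 2*F*(-3 + F))
X(u) = 1/(20 + u) (X(u) = 1/(u + 2*5*(-3 + 5)) = 1/(u + 2*5*2) = 1/(u + 20) = 1/(20 + u))
C(q) = sqrt(69)
X(115) - C(j(-5/11)) = 1/(20 + 115) - sqrt(69) = 1/135 - sqrt(69)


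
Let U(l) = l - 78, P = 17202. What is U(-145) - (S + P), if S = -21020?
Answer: 3595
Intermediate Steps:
U(l) = -78 + l
U(-145) - (S + P) = (-78 - 145) - (-21020 + 17202) = -223 - 1*(-3818) = -223 + 3818 = 3595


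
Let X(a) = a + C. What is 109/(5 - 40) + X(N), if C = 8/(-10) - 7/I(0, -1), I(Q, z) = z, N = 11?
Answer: 493/35 ≈ 14.086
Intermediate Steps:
C = 31/5 (C = 8/(-10) - 7/(-1) = 8*(-1/10) - 7*(-1) = -4/5 + 7 = 31/5 ≈ 6.2000)
X(a) = 31/5 + a (X(a) = a + 31/5 = 31/5 + a)
109/(5 - 40) + X(N) = 109/(5 - 40) + (31/5 + 11) = 109/(-35) + 86/5 = 109*(-1/35) + 86/5 = -109/35 + 86/5 = 493/35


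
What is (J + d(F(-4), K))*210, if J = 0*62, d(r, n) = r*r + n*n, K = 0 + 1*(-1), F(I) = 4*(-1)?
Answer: 3570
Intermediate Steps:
F(I) = -4
K = -1 (K = 0 - 1 = -1)
d(r, n) = n**2 + r**2 (d(r, n) = r**2 + n**2 = n**2 + r**2)
J = 0
(J + d(F(-4), K))*210 = (0 + ((-1)**2 + (-4)**2))*210 = (0 + (1 + 16))*210 = (0 + 17)*210 = 17*210 = 3570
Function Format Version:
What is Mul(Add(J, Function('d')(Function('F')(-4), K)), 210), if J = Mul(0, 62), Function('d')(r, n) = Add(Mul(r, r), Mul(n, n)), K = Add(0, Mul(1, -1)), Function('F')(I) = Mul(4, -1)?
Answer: 3570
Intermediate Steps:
Function('F')(I) = -4
K = -1 (K = Add(0, -1) = -1)
Function('d')(r, n) = Add(Pow(n, 2), Pow(r, 2)) (Function('d')(r, n) = Add(Pow(r, 2), Pow(n, 2)) = Add(Pow(n, 2), Pow(r, 2)))
J = 0
Mul(Add(J, Function('d')(Function('F')(-4), K)), 210) = Mul(Add(0, Add(Pow(-1, 2), Pow(-4, 2))), 210) = Mul(Add(0, Add(1, 16)), 210) = Mul(Add(0, 17), 210) = Mul(17, 210) = 3570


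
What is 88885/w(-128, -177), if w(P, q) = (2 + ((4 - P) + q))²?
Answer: 88885/1849 ≈ 48.072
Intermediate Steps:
w(P, q) = (6 + q - P)² (w(P, q) = (2 + (4 + q - P))² = (6 + q - P)²)
88885/w(-128, -177) = 88885/((6 - 177 - 1*(-128))²) = 88885/((6 - 177 + 128)²) = 88885/((-43)²) = 88885/1849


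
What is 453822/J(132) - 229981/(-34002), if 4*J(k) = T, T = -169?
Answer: -61684555787/5746338 ≈ -10735.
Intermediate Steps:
J(k) = -169/4 (J(k) = (¼)*(-169) = -169/4)
453822/J(132) - 229981/(-34002) = 453822/(-169/4) - 229981/(-34002) = 453822*(-4/169) - 229981*(-1/34002) = -1815288/169 + 229981/34002 = -61684555787/5746338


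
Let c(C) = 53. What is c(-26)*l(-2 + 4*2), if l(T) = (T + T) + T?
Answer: 954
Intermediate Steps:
l(T) = 3*T (l(T) = 2*T + T = 3*T)
c(-26)*l(-2 + 4*2) = 53*(3*(-2 + 4*2)) = 53*(3*(-2 + 8)) = 53*(3*6) = 53*18 = 954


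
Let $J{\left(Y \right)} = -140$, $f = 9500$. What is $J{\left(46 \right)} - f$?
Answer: $-9640$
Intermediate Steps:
$J{\left(46 \right)} - f = -140 - 9500 = -9640$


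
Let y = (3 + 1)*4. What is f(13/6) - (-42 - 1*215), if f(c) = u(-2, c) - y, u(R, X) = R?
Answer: 239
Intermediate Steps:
y = 16 (y = 4*4 = 16)
f(c) = -18 (f(c) = -2 - 1*16 = -2 - 16 = -18)
f(13/6) - (-42 - 1*215) = -18 - (-42 - 1*215) = -18 - (-42 - 215) = -18 - 1*(-257) = -18 + 257 = 239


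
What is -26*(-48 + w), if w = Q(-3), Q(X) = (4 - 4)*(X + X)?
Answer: 1248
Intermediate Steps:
Q(X) = 0 (Q(X) = 0*(2*X) = 0)
w = 0
-26*(-48 + w) = -26*(-48 + 0) = -26*(-48) = 1248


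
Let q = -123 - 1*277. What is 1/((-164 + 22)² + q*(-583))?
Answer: 1/253364 ≈ 3.9469e-6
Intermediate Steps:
q = -400 (q = -123 - 277 = -400)
1/((-164 + 22)² + q*(-583)) = 1/((-164 + 22)² - 400*(-583)) = 1/((-142)² + 233200) = 1/(20164 + 233200) = 1/253364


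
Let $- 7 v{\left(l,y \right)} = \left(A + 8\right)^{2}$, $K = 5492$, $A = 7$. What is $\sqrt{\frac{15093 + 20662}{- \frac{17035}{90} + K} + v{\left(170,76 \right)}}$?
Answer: $\frac{3 i \sqrt{1259887188665}}{668143} \approx 5.0398 i$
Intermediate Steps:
$v{\left(l,y \right)} = - \frac{225}{7}$ ($v{\left(l,y \right)} = - \frac{\left(7 + 8\right)^{2}}{7} = - \frac{15^{2}}{7} = \left(- \frac{1}{7}\right) 225 = - \frac{225}{7}$)
$\sqrt{\frac{15093 + 20662}{- \frac{17035}{90} + K} + v{\left(170,76 \right)}} = \sqrt{\frac{15093 + 20662}{- \frac{17035}{90} + 5492} - \frac{225}{7}} = \sqrt{\frac{35755}{\left(-17035\right) \frac{1}{90} + 5492} - \frac{225}{7}} = \sqrt{\frac{35755}{- \frac{3407}{18} + 5492} - \frac{225}{7}} = \sqrt{\frac{35755}{\frac{95449}{18}} - \frac{225}{7}} = \sqrt{35755 \cdot \frac{18}{95449} - \frac{225}{7}} = \sqrt{\frac{643590}{95449} - \frac{225}{7}} = \sqrt{- \frac{16970895}{668143}} = \frac{3 i \sqrt{1259887188665}}{668143}$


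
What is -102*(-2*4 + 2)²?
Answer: -3672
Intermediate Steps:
-102*(-2*4 + 2)² = -102*(-8 + 2)² = -102*(-6)² = -102*36 = -3672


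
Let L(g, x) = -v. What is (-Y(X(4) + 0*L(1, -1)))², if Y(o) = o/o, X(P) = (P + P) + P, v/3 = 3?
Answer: 1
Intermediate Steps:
v = 9 (v = 3*3 = 9)
L(g, x) = -9 (L(g, x) = -1*9 = -9)
X(P) = 3*P (X(P) = 2*P + P = 3*P)
Y(o) = 1
(-Y(X(4) + 0*L(1, -1)))² = (-1*1)² = (-1)² = 1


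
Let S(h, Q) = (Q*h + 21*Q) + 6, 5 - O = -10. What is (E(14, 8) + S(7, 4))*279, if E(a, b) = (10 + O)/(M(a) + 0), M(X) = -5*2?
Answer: 64449/2 ≈ 32225.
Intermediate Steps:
M(X) = -10
O = 15 (O = 5 - 1*(-10) = 5 + 10 = 15)
E(a, b) = -5/2 (E(a, b) = (10 + 15)/(-10 + 0) = 25/(-10) = 25*(-⅒) = -5/2)
S(h, Q) = 6 + 21*Q + Q*h (S(h, Q) = (21*Q + Q*h) + 6 = 6 + 21*Q + Q*h)
(E(14, 8) + S(7, 4))*279 = (-5/2 + (6 + 21*4 + 4*7))*279 = (-5/2 + (6 + 84 + 28))*279 = (-5/2 + 118)*279 = (231/2)*279 = 64449/2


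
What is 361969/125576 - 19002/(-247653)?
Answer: 30676301303/10366424376 ≈ 2.9592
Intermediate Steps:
361969/125576 - 19002/(-247653) = 361969*(1/125576) - 19002*(-1/247653) = 361969/125576 + 6334/82551 = 30676301303/10366424376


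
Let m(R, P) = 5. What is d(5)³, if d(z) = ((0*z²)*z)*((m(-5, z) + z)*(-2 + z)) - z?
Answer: -125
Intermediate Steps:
d(z) = -z (d(z) = ((0*z²)*z)*((5 + z)*(-2 + z)) - z = (0*z)*((-2 + z)*(5 + z)) - z = 0*((-2 + z)*(5 + z)) - z = 0 - z = -z)
d(5)³ = (-1*5)³ = (-5)³ = -125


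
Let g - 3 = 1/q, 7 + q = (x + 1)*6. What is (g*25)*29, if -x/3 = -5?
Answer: 194300/89 ≈ 2183.1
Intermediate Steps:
x = 15 (x = -3*(-5) = 15)
q = 89 (q = -7 + (15 + 1)*6 = -7 + 16*6 = -7 + 96 = 89)
g = 268/89 (g = 3 + 1/89 = 268/89 ≈ 3.0112)
(g*25)*29 = ((268/89)*25)*29 = (6700/89)*29 = 194300/89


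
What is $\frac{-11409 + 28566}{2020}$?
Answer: $\frac{17157}{2020} \approx 8.4936$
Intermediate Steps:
$\frac{-11409 + 28566}{2020} = 17157 \cdot \frac{1}{2020} = \frac{17157}{2020}$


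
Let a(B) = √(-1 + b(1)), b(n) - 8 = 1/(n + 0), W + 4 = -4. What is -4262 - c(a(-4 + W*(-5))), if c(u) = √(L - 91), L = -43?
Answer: -4262 - I*√134 ≈ -4262.0 - 11.576*I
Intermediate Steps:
W = -8 (W = -4 - 4 = -8)
b(n) = 8 + 1/n (b(n) = 8 + 1/(n + 0) = 8 + 1/n)
a(B) = 2*√2 (a(B) = √(-1 + (8 + 1/1)) = √(-1 + (8 + 1)) = √(-1 + 9) = √8 = 2*√2)
c(u) = I*√134 (c(u) = √(-43 - 91) = √(-134) = I*√134)
-4262 - c(a(-4 + W*(-5))) = -4262 - I*√134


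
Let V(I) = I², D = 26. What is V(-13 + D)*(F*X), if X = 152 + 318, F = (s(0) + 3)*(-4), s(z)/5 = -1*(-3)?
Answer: -5718960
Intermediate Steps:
s(z) = 15 (s(z) = 5*(-1*(-3)) = 5*3 = 15)
F = -72 (F = (15 + 3)*(-4) = 18*(-4) = -72)
X = 470
V(-13 + D)*(F*X) = (-13 + 26)²*(-72*470) = 13²*(-33840) = 169*(-33840) = -5718960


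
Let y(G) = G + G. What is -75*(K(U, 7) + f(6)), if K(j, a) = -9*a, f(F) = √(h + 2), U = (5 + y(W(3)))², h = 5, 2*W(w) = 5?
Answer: 4725 - 75*√7 ≈ 4526.6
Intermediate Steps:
W(w) = 5/2 (W(w) = (½)*5 = 5/2)
y(G) = 2*G
U = 100 (U = (5 + 2*(5/2))² = (5 + 5)² = 10² = 100)
f(F) = √7 (f(F) = √(5 + 2) = √7)
-75*(K(U, 7) + f(6)) = -75*(-9*7 + √7) = -75*(-63 + √7) = 4725 - 75*√7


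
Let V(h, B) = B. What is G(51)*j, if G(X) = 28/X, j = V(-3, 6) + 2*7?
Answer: 560/51 ≈ 10.980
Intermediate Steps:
j = 20 (j = 6 + 2*7 = 6 + 14 = 20)
G(51)*j = (28/51)*20 = 560/51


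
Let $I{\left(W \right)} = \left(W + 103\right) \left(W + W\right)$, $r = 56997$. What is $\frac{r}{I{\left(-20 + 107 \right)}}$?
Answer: $\frac{18999}{11020} \approx 1.724$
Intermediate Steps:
$I{\left(W \right)} = 2 W \left(103 + W\right)$ ($I{\left(W \right)} = \left(103 + W\right) 2 W = 2 W \left(103 + W\right)$)
$\frac{r}{I{\left(-20 + 107 \right)}} = \frac{56997}{2 \left(-20 + 107\right) \left(103 + \left(-20 + 107\right)\right)} = \frac{56997}{2 \cdot 87 \left(103 + 87\right)} = \frac{56997}{2 \cdot 87 \cdot 190} = \frac{56997}{33060} = 56997 \cdot \frac{1}{33060} = \frac{18999}{11020}$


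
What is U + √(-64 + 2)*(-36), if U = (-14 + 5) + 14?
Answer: 5 - 36*I*√62 ≈ 5.0 - 283.46*I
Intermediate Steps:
U = 5 (U = -9 + 14 = 5)
U + √(-64 + 2)*(-36) = 5 + √(-64 + 2)*(-36) = 5 + √(-62)*(-36) = 5 + (I*√62)*(-36) = 5 - 36*I*√62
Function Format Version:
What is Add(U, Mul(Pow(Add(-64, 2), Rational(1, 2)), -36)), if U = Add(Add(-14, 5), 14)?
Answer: Add(5, Mul(-36, I, Pow(62, Rational(1, 2)))) ≈ Add(5.0000, Mul(-283.46, I))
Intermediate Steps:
U = 5 (U = Add(-9, 14) = 5)
Add(U, Mul(Pow(Add(-64, 2), Rational(1, 2)), -36)) = Add(5, Mul(Pow(Add(-64, 2), Rational(1, 2)), -36)) = Add(5, Mul(Pow(-62, Rational(1, 2)), -36)) = Add(5, Mul(Mul(I, Pow(62, Rational(1, 2))), -36)) = Add(5, Mul(-36, I, Pow(62, Rational(1, 2))))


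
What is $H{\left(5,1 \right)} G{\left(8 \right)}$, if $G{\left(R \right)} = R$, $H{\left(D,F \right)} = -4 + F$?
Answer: $-24$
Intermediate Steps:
$H{\left(5,1 \right)} G{\left(8 \right)} = \left(-4 + 1\right) 8 = \left(-3\right) 8 = -24$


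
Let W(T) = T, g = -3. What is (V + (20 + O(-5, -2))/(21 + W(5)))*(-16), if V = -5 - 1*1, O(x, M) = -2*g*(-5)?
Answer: 1328/13 ≈ 102.15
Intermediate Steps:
O(x, M) = -30 (O(x, M) = -2*(-3)*(-5) = 6*(-5) = -30)
V = -6 (V = -5 - 1 = -6)
(V + (20 + O(-5, -2))/(21 + W(5)))*(-16) = (-6 + (20 - 30)/(21 + 5))*(-16) = (-6 - 10/26)*(-16) = (-6 - 10*1/26)*(-16) = (-6 - 5/13)*(-16) = -83/13*(-16) = 1328/13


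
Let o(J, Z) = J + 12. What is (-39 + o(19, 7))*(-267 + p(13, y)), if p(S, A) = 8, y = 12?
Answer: 2072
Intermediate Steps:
o(J, Z) = 12 + J
(-39 + o(19, 7))*(-267 + p(13, y)) = (-39 + (12 + 19))*(-267 + 8) = (-39 + 31)*(-259) = -8*(-259) = 2072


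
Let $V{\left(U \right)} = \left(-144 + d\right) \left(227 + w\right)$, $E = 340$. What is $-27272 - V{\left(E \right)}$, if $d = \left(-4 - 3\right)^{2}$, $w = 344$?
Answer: $26973$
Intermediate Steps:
$d = 49$ ($d = \left(-7\right)^{2} = 49$)
$V{\left(U \right)} = -54245$ ($V{\left(U \right)} = \left(-144 + 49\right) \left(227 + 344\right) = \left(-95\right) 571 = -54245$)
$-27272 - V{\left(E \right)} = -27272 - -54245 = -27272 + 54245 = 26973$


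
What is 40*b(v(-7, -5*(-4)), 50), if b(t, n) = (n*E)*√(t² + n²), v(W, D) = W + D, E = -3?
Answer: -6000*√2669 ≈ -3.0997e+5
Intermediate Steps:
v(W, D) = D + W
b(t, n) = -3*n*√(n² + t²) (b(t, n) = (n*(-3))*√(t² + n²) = (-3*n)*√(n² + t²) = -3*n*√(n² + t²))
40*b(v(-7, -5*(-4)), 50) = 40*(-3*50*√(50² + (-5*(-4) - 7)²)) = 40*(-3*50*√(2500 + (20 - 7)²)) = 40*(-3*50*√(2500 + 13²)) = 40*(-3*50*√(2500 + 169)) = 40*(-3*50*√2669) = 40*(-150*√2669) = -6000*√2669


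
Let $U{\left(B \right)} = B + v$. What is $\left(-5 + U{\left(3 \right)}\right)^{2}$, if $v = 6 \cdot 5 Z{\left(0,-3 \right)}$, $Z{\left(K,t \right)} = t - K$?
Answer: $8464$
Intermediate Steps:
$v = -90$ ($v = 6 \cdot 5 \left(-3 - 0\right) = 30 \left(-3 + 0\right) = 30 \left(-3\right) = -90$)
$U{\left(B \right)} = -90 + B$ ($U{\left(B \right)} = B - 90 = -90 + B$)
$\left(-5 + U{\left(3 \right)}\right)^{2} = \left(-5 + \left(-90 + 3\right)\right)^{2} = \left(-5 - 87\right)^{2} = \left(-92\right)^{2} = 8464$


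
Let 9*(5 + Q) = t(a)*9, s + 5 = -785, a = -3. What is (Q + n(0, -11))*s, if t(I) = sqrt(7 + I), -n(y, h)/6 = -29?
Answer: -135090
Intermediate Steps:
n(y, h) = 174 (n(y, h) = -6*(-29) = 174)
s = -790 (s = -5 - 785 = -790)
Q = -3 (Q = -5 + (sqrt(7 - 3)*9)/9 = -5 + (sqrt(4)*9)/9 = -5 + (2*9)/9 = -5 + (1/9)*18 = -5 + 2 = -3)
(Q + n(0, -11))*s = (-3 + 174)*(-790) = 171*(-790) = -135090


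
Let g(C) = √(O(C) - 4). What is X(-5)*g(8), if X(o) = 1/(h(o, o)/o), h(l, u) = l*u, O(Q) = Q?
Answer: -⅖ ≈ -0.40000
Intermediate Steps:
g(C) = √(-4 + C) (g(C) = √(C - 4) = √(-4 + C))
X(o) = 1/o (X(o) = 1/((o*o)/o) = 1/(o²/o) = 1/o)
X(-5)*g(8) = √(-4 + 8)/(-5) = -√4/5 = -⅕*2 = -⅖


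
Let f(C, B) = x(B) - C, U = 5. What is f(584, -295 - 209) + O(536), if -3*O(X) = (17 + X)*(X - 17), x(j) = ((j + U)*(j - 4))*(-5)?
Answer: -1363713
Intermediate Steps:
x(j) = -5*(-4 + j)*(5 + j) (x(j) = ((j + 5)*(j - 4))*(-5) = ((5 + j)*(-4 + j))*(-5) = ((-4 + j)*(5 + j))*(-5) = -5*(-4 + j)*(5 + j))
O(X) = -(-17 + X)*(17 + X)/3 (O(X) = -(17 + X)*(X - 17)/3 = -(17 + X)*(-17 + X)/3 = -(-17 + X)*(17 + X)/3)
f(C, B) = 100 - C - 5*B - 5*B² (f(C, B) = (100 - 5*B - 5*B²) - C = 100 - C - 5*B - 5*B²)
f(584, -295 - 209) + O(536) = (100 - 1*584 - 5*(-295 - 209) - 5*(-295 - 209)²) + (289/3 - ⅓*536²) = (100 - 584 - 5*(-504) - 5*(-504)²) + (289/3 - ⅓*287296) = (100 - 584 + 2520 - 5*254016) + (289/3 - 287296/3) = (100 - 584 + 2520 - 1270080) - 95669 = -1268044 - 95669 = -1363713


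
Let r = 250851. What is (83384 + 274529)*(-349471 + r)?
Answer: -35297380060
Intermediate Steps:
(83384 + 274529)*(-349471 + r) = (83384 + 274529)*(-349471 + 250851) = 357913*(-98620) = -35297380060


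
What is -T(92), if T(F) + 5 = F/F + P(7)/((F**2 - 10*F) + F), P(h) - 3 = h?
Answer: 15267/3818 ≈ 3.9987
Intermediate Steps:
P(h) = 3 + h
T(F) = -4 + 10/(F**2 - 9*F) (T(F) = -5 + (F/F + (3 + 7)/((F**2 - 10*F) + F)) = -5 + (1 + 10/(F**2 - 9*F)) = -4 + 10/(F**2 - 9*F))
-T(92) = -2*(5 - 2*92**2 + 18*92)/(92*(-9 + 92)) = -2*(5 - 2*8464 + 1656)/(92*83) = -2*(5 - 16928 + 1656)/(92*83) = -2*(-15267)/(92*83) = -1*(-15267/3818) = 15267/3818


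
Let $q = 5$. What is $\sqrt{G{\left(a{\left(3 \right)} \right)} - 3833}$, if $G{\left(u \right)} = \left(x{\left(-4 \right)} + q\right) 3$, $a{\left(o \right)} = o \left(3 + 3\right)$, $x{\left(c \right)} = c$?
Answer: $i \sqrt{3830} \approx 61.887 i$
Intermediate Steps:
$a{\left(o \right)} = 6 o$ ($a{\left(o \right)} = o 6 = 6 o$)
$G{\left(u \right)} = 3$ ($G{\left(u \right)} = \left(-4 + 5\right) 3 = 1 \cdot 3 = 3$)
$\sqrt{G{\left(a{\left(3 \right)} \right)} - 3833} = \sqrt{3 - 3833} = \sqrt{-3830} = i \sqrt{3830}$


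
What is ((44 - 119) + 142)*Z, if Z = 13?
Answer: 871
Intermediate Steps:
((44 - 119) + 142)*Z = ((44 - 119) + 142)*13 = (-75 + 142)*13 = 67*13 = 871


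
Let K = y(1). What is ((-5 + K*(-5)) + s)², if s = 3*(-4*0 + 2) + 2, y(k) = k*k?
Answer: 4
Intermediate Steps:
y(k) = k²
K = 1 (K = 1² = 1)
s = 8 (s = 3*(0 + 2) + 2 = 3*2 + 2 = 6 + 2 = 8)
((-5 + K*(-5)) + s)² = ((-5 + 1*(-5)) + 8)² = ((-5 - 5) + 8)² = (-10 + 8)² = (-2)² = 4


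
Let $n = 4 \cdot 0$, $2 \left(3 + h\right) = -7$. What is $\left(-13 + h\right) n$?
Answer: $0$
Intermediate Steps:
$h = - \frac{13}{2}$ ($h = -3 + \frac{1}{2} \left(-7\right) = -3 - \frac{7}{2} = - \frac{13}{2} \approx -6.5$)
$n = 0$
$\left(-13 + h\right) n = \left(-13 - \frac{13}{2}\right) 0 = \left(- \frac{39}{2}\right) 0 = 0$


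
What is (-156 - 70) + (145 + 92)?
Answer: 11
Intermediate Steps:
(-156 - 70) + (145 + 92) = -226 + 237 = 11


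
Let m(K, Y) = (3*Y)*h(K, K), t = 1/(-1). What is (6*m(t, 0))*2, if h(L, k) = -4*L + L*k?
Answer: 0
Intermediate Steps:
t = -1 (t = 1*(-1) = -1)
m(K, Y) = 3*K*Y*(-4 + K) (m(K, Y) = (3*Y)*(K*(-4 + K)) = 3*K*Y*(-4 + K))
(6*m(t, 0))*2 = (6*(3*(-1)*0*(-4 - 1)))*2 = (6*(3*(-1)*0*(-5)))*2 = (6*0)*2 = 0*2 = 0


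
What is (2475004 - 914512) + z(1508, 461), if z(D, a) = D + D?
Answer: 1563508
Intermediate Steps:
z(D, a) = 2*D
(2475004 - 914512) + z(1508, 461) = (2475004 - 914512) + 2*1508 = 1560492 + 3016 = 1563508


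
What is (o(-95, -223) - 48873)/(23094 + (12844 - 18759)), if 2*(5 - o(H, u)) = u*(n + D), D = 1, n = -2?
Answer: -97959/34358 ≈ -2.8511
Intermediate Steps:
o(H, u) = 5 + u/2 (o(H, u) = 5 - u*(-2 + 1)/2 = 5 - u*(-1)/2 = 5 - (-1)*u/2 = 5 + u/2)
(o(-95, -223) - 48873)/(23094 + (12844 - 18759)) = ((5 + (½)*(-223)) - 48873)/(23094 + (12844 - 18759)) = ((5 - 223/2) - 48873)/(23094 - 5915) = (-213/2 - 48873)/17179 = -97959/2*1/17179 = -97959/34358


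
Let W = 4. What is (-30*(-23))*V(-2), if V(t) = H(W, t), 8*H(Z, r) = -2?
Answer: -345/2 ≈ -172.50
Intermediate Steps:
H(Z, r) = -¼ (H(Z, r) = (⅛)*(-2) = -¼)
V(t) = -¼
(-30*(-23))*V(-2) = -30*(-23)*(-¼) = 690*(-¼) = -345/2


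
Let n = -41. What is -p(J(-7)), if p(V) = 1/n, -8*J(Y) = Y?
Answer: 1/41 ≈ 0.024390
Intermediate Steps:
J(Y) = -Y/8
p(V) = -1/41 (p(V) = 1/(-41) = -1/41)
-p(J(-7)) = -1*(-1/41) = 1/41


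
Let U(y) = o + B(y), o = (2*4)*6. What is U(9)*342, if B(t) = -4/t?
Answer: 16264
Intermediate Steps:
o = 48 (o = 8*6 = 48)
U(y) = 48 - 4/y
U(9)*342 = (48 - 4/9)*342 = (428/9)*342 = 16264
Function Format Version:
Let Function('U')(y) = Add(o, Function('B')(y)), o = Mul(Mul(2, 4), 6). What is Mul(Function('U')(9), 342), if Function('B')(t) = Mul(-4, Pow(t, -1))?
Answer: 16264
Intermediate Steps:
o = 48 (o = Mul(8, 6) = 48)
Function('U')(y) = Add(48, Mul(-4, Pow(y, -1)))
Mul(Function('U')(9), 342) = Mul(Add(48, Mul(-4, Pow(9, -1))), 342) = Mul(Add(48, Mul(-4, Rational(1, 9))), 342) = Mul(Add(48, Rational(-4, 9)), 342) = Mul(Rational(428, 9), 342) = 16264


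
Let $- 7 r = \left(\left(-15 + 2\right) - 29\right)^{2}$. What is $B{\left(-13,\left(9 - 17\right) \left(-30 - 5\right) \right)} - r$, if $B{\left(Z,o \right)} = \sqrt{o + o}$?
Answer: $252 + 4 \sqrt{35} \approx 275.66$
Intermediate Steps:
$B{\left(Z,o \right)} = \sqrt{2} \sqrt{o}$ ($B{\left(Z,o \right)} = \sqrt{2 o} = \sqrt{2} \sqrt{o}$)
$r = -252$ ($r = - \frac{\left(\left(-15 + 2\right) - 29\right)^{2}}{7} = - \frac{\left(-13 - 29\right)^{2}}{7} = - \frac{\left(-42\right)^{2}}{7} = \left(- \frac{1}{7}\right) 1764 = -252$)
$B{\left(-13,\left(9 - 17\right) \left(-30 - 5\right) \right)} - r = \sqrt{2} \sqrt{\left(9 - 17\right) \left(-30 - 5\right)} - -252 = \sqrt{2} \sqrt{\left(-8\right) \left(-35\right)} + 252 = \sqrt{2} \sqrt{280} + 252 = \sqrt{2} \cdot 2 \sqrt{70} + 252 = 4 \sqrt{35} + 252 = 252 + 4 \sqrt{35}$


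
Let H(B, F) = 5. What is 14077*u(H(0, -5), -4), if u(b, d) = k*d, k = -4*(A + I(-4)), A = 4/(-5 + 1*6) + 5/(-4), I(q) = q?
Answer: -281540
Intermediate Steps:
A = 11/4 (A = 4/(-5 + 6) + 5*(-¼) = 4/1 - 5/4 = 4*1 - 5/4 = 4 - 5/4 = 11/4 ≈ 2.7500)
k = 5 (k = -4*(11/4 - 4) = -4*(-5/4) = 5)
u(b, d) = 5*d
14077*u(H(0, -5), -4) = 14077*(5*(-4)) = 14077*(-20) = -281540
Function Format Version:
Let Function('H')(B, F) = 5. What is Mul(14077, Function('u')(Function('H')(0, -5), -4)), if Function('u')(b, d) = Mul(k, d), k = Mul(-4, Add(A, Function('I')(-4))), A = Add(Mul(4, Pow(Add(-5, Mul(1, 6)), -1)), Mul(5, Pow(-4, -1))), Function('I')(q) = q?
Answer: -281540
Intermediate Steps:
A = Rational(11, 4) (A = Add(Mul(4, Pow(Add(-5, 6), -1)), Mul(5, Rational(-1, 4))) = Add(Mul(4, Pow(1, -1)), Rational(-5, 4)) = Add(Mul(4, 1), Rational(-5, 4)) = Add(4, Rational(-5, 4)) = Rational(11, 4) ≈ 2.7500)
k = 5 (k = Mul(-4, Add(Rational(11, 4), -4)) = Mul(-4, Rational(-5, 4)) = 5)
Function('u')(b, d) = Mul(5, d)
Mul(14077, Function('u')(Function('H')(0, -5), -4)) = Mul(14077, Mul(5, -4)) = Mul(14077, -20) = -281540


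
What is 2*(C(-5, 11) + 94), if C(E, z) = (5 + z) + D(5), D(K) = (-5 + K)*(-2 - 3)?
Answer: 220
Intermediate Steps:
D(K) = 25 - 5*K (D(K) = (-5 + K)*(-5) = 25 - 5*K)
C(E, z) = 5 + z (C(E, z) = (5 + z) + (25 - 5*5) = (5 + z) + (25 - 25) = (5 + z) + 0 = 5 + z)
2*(C(-5, 11) + 94) = 2*((5 + 11) + 94) = 2*(16 + 94) = 2*110 = 220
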